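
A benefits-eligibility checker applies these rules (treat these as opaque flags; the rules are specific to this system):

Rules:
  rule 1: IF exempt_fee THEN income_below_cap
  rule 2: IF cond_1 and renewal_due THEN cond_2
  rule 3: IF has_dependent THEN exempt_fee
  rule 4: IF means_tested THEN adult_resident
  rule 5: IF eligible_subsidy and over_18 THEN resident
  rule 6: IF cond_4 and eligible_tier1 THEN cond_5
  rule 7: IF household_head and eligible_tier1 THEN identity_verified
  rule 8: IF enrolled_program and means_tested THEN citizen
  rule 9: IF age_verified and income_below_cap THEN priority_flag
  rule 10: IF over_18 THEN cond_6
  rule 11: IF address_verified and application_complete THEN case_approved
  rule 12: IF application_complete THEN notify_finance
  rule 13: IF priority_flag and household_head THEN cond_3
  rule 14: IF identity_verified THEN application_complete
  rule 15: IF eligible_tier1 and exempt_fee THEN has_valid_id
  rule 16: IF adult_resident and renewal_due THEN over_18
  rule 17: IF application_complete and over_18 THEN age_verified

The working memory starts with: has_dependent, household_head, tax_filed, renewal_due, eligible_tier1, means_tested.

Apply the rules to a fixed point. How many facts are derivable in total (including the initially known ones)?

Round 1: rule 3 [IF has_dependent THEN exempt_fee]; rule 4 [IF means_tested THEN adult_resident]; rule 7 [IF household_head and eligible_tier1 THEN identity_verified]. New: exempt_fee, adult_resident, identity_verified.
Round 2: rule 1 [IF exempt_fee THEN income_below_cap]; rule 14 [IF identity_verified THEN application_complete]; rule 15 [IF eligible_tier1 and exempt_fee THEN has_valid_id]; rule 16 [IF adult_resident and renewal_due THEN over_18]. New: income_below_cap, application_complete, has_valid_id, over_18.
Round 3: rule 10 [IF over_18 THEN cond_6]; rule 12 [IF application_complete THEN notify_finance]; rule 17 [IF application_complete and over_18 THEN age_verified]. New: cond_6, notify_finance, age_verified.
Round 4: rule 9 [IF age_verified and income_below_cap THEN priority_flag]. New: priority_flag.
Round 5: rule 13 [IF priority_flag and household_head THEN cond_3]. New: cond_3.
Closure: {adult_resident, age_verified, application_complete, cond_3, cond_6, eligible_tier1, exempt_fee, has_dependent, has_valid_id, household_head, identity_verified, income_below_cap, means_tested, notify_finance, over_18, priority_flag, renewal_due, tax_filed} — 18 facts.

18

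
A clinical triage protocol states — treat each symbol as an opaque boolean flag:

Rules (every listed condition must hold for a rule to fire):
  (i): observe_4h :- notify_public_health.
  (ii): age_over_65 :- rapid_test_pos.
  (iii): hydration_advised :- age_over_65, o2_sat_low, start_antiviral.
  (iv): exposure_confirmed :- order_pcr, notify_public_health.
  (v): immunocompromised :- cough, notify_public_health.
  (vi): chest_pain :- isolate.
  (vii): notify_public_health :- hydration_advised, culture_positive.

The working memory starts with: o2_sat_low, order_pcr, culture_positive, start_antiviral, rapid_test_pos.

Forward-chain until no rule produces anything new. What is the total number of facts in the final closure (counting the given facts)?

[1] (ii) [age_over_65 :- rapid_test_pos.]. ⇒ new: age_over_65.
[2] (iii) [hydration_advised :- age_over_65, o2_sat_low, start_antiviral.]. ⇒ new: hydration_advised.
[3] (vii) [notify_public_health :- hydration_advised, culture_positive.]. ⇒ new: notify_public_health.
[4] (i) [observe_4h :- notify_public_health.]; (iv) [exposure_confirmed :- order_pcr, notify_public_health.]. ⇒ new: observe_4h, exposure_confirmed.
Closure: {age_over_65, culture_positive, exposure_confirmed, hydration_advised, notify_public_health, o2_sat_low, observe_4h, order_pcr, rapid_test_pos, start_antiviral} — 10 facts.

10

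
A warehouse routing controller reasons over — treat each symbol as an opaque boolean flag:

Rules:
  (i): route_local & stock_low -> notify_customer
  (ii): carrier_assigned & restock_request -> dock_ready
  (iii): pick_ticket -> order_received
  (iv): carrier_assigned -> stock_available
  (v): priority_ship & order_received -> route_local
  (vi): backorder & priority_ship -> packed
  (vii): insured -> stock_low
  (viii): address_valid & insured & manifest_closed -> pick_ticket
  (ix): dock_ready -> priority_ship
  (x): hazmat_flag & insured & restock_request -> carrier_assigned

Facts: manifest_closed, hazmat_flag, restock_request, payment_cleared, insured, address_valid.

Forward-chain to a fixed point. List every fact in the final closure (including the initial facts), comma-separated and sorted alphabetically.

Round 1 — (vii), (viii), (x), derive stock_low, pick_ticket, carrier_assigned.
Round 2 — (ii), (iii), (iv), derive dock_ready, order_received, stock_available.
Round 3 — (ix), derive priority_ship.
Round 4 — (v), derive route_local.
Round 5 — (i), derive notify_customer.

address_valid, carrier_assigned, dock_ready, hazmat_flag, insured, manifest_closed, notify_customer, order_received, payment_cleared, pick_ticket, priority_ship, restock_request, route_local, stock_available, stock_low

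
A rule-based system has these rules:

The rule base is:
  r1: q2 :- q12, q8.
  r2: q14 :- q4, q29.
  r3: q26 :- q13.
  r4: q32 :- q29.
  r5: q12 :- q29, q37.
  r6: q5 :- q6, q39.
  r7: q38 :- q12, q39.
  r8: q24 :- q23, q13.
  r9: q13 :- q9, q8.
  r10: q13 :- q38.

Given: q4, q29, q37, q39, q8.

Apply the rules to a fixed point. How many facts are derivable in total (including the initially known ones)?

[1] r2 [q14 :- q4, q29.]; r4 [q32 :- q29.]; r5 [q12 :- q29, q37.]. ⇒ new: q14, q32, q12.
[2] r1 [q2 :- q12, q8.]; r7 [q38 :- q12, q39.]. ⇒ new: q2, q38.
[3] r10 [q13 :- q38.]. ⇒ new: q13.
[4] r3 [q26 :- q13.]. ⇒ new: q26.
Closure: {q12, q13, q14, q2, q26, q29, q32, q37, q38, q39, q4, q8} — 12 facts.

12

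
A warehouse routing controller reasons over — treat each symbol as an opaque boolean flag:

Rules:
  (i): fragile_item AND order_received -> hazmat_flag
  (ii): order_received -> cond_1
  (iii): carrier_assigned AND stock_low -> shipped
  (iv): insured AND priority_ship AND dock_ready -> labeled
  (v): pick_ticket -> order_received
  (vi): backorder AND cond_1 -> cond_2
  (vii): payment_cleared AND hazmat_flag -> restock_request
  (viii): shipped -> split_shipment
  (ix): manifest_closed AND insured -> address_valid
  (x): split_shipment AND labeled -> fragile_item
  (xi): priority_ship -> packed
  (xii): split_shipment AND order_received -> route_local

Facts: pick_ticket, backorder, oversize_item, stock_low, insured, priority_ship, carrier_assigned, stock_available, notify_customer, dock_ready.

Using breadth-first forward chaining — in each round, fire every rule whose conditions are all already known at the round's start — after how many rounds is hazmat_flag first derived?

Round 1 fires (iii), (iv), (v), (xi), giving shipped, labeled, order_received, packed.
Round 2 fires (ii), (viii), giving cond_1, split_shipment.
Round 3 fires (vi), (x), (xii), giving cond_2, fragile_item, route_local.
Round 4 fires (i), giving hazmat_flag.
hazmat_flag first appears in round 4.

4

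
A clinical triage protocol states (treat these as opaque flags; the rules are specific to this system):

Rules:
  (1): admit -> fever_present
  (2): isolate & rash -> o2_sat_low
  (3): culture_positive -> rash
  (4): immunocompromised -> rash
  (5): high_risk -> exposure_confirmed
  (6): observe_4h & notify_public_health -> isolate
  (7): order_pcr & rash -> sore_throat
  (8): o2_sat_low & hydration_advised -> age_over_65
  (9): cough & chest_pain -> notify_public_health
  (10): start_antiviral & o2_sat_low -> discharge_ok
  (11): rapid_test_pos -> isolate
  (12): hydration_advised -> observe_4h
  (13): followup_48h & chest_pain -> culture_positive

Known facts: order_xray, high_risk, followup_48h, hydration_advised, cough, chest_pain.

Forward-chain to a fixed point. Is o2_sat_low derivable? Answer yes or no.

yes

Round 1 — (5), (9), (12), (13), derive exposure_confirmed, notify_public_health, observe_4h, culture_positive.
Round 2 — (3), (6), derive rash, isolate.
Round 3 — (2), derive o2_sat_low.
Round 4 — (8), derive age_over_65.
o2_sat_low appears in round 3, so it is derivable.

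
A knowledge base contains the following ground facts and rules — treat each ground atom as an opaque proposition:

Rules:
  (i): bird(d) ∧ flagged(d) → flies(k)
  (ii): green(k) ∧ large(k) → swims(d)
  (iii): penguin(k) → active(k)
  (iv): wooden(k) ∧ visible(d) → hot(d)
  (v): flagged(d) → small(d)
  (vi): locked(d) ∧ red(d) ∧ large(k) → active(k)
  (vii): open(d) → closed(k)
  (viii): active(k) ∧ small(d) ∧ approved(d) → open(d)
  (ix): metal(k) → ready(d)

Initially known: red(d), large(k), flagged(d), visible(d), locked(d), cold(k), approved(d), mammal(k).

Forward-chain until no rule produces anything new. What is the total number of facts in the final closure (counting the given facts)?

Round 1 — (v), (vi), derive small(d), active(k).
Round 2 — (viii), derive open(d).
Round 3 — (vii), derive closed(k).
Closure: {active(k), approved(d), closed(k), cold(k), flagged(d), large(k), locked(d), mammal(k), open(d), red(d), small(d), visible(d)} — 12 facts.

12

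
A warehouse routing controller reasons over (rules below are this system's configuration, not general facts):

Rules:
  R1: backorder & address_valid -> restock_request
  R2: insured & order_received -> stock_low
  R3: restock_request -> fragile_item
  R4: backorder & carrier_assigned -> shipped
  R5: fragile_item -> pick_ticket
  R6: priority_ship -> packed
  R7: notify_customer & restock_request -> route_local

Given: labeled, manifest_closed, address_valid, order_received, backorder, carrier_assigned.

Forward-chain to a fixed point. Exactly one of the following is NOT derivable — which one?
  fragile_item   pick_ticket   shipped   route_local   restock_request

[1] R1 [backorder & address_valid -> restock_request]; R4 [backorder & carrier_assigned -> shipped]. ⇒ new: restock_request, shipped.
[2] R3 [restock_request -> fragile_item]. ⇒ new: fragile_item.
[3] R5 [fragile_item -> pick_ticket]. ⇒ new: pick_ticket.
Derived: pick_ticket (round 3), shipped (round 1), restock_request (round 1), fragile_item (round 2). route_local never appears in any round.

route_local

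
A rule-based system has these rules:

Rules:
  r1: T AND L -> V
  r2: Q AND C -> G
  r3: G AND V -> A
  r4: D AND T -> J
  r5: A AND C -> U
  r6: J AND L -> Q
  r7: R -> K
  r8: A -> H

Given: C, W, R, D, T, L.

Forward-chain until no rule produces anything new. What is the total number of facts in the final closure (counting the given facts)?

14

Round 1 fires r1, r4, r7, giving V, J, K.
Round 2 fires r6, giving Q.
Round 3 fires r2, giving G.
Round 4 fires r3, giving A.
Round 5 fires r5, r8, giving U, H.
Closure: {A, C, D, G, H, J, K, L, Q, R, T, U, V, W} — 14 facts.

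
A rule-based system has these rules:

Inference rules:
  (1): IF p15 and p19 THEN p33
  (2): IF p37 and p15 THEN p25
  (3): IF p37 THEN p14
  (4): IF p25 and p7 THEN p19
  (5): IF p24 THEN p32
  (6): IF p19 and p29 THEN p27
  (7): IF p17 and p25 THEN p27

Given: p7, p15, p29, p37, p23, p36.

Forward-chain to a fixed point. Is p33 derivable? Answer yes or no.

Round 1 — (2), (3), derive p25, p14.
Round 2 — (4), derive p19.
Round 3 — (1), (6), derive p33, p27.
p33 appears in round 3, so it is derivable.

yes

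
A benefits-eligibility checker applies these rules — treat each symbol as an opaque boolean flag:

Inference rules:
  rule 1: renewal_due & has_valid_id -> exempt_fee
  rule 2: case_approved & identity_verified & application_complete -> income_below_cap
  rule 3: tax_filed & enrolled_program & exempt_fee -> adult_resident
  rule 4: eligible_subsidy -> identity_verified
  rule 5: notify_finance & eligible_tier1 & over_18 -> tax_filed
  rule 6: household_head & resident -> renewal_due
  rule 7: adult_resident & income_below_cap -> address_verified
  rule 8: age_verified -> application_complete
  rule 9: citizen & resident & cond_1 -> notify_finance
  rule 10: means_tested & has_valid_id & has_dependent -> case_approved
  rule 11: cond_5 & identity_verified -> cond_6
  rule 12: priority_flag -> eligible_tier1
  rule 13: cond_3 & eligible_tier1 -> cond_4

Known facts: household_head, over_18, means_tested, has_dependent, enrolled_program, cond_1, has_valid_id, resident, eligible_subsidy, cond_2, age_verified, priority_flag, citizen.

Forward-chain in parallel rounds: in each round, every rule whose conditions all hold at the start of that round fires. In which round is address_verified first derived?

4

Round 1 fires rule 4, rule 6, rule 8, rule 9, rule 10, rule 12, giving identity_verified, renewal_due, application_complete, notify_finance, case_approved, eligible_tier1.
Round 2 fires rule 1, rule 2, rule 5, giving exempt_fee, income_below_cap, tax_filed.
Round 3 fires rule 3, giving adult_resident.
Round 4 fires rule 7, giving address_verified.
address_verified first appears in round 4.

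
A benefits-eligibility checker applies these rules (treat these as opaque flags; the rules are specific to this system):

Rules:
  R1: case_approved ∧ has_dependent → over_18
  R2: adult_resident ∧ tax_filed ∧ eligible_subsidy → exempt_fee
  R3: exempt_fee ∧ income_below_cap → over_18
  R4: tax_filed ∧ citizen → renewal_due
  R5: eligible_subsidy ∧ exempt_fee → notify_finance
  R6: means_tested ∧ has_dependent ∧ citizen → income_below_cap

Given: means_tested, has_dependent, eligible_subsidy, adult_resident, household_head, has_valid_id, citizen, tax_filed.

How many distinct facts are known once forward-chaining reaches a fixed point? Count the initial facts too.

13

Round 1 — R2, R4, R6, derive exempt_fee, renewal_due, income_below_cap.
Round 2 — R3, R5, derive over_18, notify_finance.
Closure: {adult_resident, citizen, eligible_subsidy, exempt_fee, has_dependent, has_valid_id, household_head, income_below_cap, means_tested, notify_finance, over_18, renewal_due, tax_filed} — 13 facts.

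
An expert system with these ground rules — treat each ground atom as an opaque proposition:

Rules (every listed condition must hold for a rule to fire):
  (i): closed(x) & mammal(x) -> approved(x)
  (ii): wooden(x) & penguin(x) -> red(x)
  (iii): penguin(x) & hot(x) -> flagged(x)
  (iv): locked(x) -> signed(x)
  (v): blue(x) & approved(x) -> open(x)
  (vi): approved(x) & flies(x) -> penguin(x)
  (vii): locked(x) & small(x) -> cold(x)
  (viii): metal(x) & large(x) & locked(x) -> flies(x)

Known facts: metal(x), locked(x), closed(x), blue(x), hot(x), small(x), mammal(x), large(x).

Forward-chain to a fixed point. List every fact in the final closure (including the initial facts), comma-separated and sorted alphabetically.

approved(x), blue(x), closed(x), cold(x), flagged(x), flies(x), hot(x), large(x), locked(x), mammal(x), metal(x), open(x), penguin(x), signed(x), small(x)

Round 1: (i) [closed(x) & mammal(x) -> approved(x)]; (iv) [locked(x) -> signed(x)]; (vii) [locked(x) & small(x) -> cold(x)]; (viii) [metal(x) & large(x) & locked(x) -> flies(x)]. New: approved(x), signed(x), cold(x), flies(x).
Round 2: (v) [blue(x) & approved(x) -> open(x)]; (vi) [approved(x) & flies(x) -> penguin(x)]. New: open(x), penguin(x).
Round 3: (iii) [penguin(x) & hot(x) -> flagged(x)]. New: flagged(x).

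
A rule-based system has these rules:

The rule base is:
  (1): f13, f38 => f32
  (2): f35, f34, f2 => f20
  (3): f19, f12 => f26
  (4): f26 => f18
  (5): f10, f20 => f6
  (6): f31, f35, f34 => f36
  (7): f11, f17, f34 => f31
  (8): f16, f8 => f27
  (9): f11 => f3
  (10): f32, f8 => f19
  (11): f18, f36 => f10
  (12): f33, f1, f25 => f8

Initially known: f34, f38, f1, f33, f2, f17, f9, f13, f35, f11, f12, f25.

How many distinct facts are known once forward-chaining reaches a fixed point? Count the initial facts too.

23

[1] (1) [f13, f38 => f32]; (2) [f35, f34, f2 => f20]; (7) [f11, f17, f34 => f31]; (9) [f11 => f3]; (12) [f33, f1, f25 => f8]. ⇒ new: f32, f20, f31, f3, f8.
[2] (6) [f31, f35, f34 => f36]; (10) [f32, f8 => f19]. ⇒ new: f36, f19.
[3] (3) [f19, f12 => f26]. ⇒ new: f26.
[4] (4) [f26 => f18]. ⇒ new: f18.
[5] (11) [f18, f36 => f10]. ⇒ new: f10.
[6] (5) [f10, f20 => f6]. ⇒ new: f6.
Closure: {f1, f10, f11, f12, f13, f17, f18, f19, f2, f20, f25, f26, f3, f31, f32, f33, f34, f35, f36, f38, f6, f8, f9} — 23 facts.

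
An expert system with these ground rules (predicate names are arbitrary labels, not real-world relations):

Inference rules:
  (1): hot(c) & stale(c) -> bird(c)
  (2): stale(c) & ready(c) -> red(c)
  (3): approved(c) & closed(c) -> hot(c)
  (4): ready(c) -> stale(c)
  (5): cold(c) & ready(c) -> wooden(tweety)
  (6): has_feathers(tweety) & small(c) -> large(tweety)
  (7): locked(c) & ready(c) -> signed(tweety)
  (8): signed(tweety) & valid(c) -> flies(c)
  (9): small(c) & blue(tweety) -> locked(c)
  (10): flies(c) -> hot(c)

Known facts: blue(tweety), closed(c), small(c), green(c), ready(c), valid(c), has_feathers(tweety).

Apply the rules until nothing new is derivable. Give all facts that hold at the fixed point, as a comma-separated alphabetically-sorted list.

bird(c), blue(tweety), closed(c), flies(c), green(c), has_feathers(tweety), hot(c), large(tweety), locked(c), ready(c), red(c), signed(tweety), small(c), stale(c), valid(c)

Round 1: (4) [ready(c) -> stale(c)]; (6) [has_feathers(tweety) & small(c) -> large(tweety)]; (9) [small(c) & blue(tweety) -> locked(c)]. New: stale(c), large(tweety), locked(c).
Round 2: (2) [stale(c) & ready(c) -> red(c)]; (7) [locked(c) & ready(c) -> signed(tweety)]. New: red(c), signed(tweety).
Round 3: (8) [signed(tweety) & valid(c) -> flies(c)]. New: flies(c).
Round 4: (10) [flies(c) -> hot(c)]. New: hot(c).
Round 5: (1) [hot(c) & stale(c) -> bird(c)]. New: bird(c).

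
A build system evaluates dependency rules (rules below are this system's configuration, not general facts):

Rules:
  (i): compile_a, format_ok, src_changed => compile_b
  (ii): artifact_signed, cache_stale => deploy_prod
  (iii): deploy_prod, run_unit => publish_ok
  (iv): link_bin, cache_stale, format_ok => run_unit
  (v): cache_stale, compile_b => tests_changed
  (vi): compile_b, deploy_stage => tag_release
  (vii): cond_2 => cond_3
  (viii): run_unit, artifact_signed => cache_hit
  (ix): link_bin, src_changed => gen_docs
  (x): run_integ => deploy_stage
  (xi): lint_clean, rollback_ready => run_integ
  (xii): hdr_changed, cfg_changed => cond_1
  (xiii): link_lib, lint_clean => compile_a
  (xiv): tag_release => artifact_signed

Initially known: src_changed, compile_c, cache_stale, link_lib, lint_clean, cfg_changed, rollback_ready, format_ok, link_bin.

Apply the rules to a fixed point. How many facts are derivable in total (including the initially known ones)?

21

Round 1 — (iv), (ix), (xi), (xiii), derive run_unit, gen_docs, run_integ, compile_a.
Round 2 — (i), (x), derive compile_b, deploy_stage.
Round 3 — (v), (vi), derive tests_changed, tag_release.
Round 4 — (xiv), derive artifact_signed.
Round 5 — (ii), (viii), derive deploy_prod, cache_hit.
Round 6 — (iii), derive publish_ok.
Closure: {artifact_signed, cache_hit, cache_stale, cfg_changed, compile_a, compile_b, compile_c, deploy_prod, deploy_stage, format_ok, gen_docs, link_bin, link_lib, lint_clean, publish_ok, rollback_ready, run_integ, run_unit, src_changed, tag_release, tests_changed} — 21 facts.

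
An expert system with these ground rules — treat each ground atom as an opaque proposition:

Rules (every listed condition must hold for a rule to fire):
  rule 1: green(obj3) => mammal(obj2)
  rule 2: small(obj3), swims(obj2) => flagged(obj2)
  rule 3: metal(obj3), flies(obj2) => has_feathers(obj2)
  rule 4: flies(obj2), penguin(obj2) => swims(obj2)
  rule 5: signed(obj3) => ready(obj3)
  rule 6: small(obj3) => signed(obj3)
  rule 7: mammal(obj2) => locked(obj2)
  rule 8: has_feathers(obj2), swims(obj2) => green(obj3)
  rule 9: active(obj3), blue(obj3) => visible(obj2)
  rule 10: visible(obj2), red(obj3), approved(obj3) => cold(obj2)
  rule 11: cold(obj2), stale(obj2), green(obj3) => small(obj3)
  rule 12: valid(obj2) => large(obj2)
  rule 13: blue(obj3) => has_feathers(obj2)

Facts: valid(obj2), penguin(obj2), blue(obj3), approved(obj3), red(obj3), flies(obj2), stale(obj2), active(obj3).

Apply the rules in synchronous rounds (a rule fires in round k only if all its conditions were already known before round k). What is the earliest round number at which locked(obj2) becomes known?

Round 1 — rule 4, rule 9, rule 12, rule 13, derive swims(obj2), visible(obj2), large(obj2), has_feathers(obj2).
Round 2 — rule 8, rule 10, derive green(obj3), cold(obj2).
Round 3 — rule 1, rule 11, derive mammal(obj2), small(obj3).
Round 4 — rule 2, rule 6, rule 7, derive flagged(obj2), signed(obj3), locked(obj2).
locked(obj2) first appears in round 4.

4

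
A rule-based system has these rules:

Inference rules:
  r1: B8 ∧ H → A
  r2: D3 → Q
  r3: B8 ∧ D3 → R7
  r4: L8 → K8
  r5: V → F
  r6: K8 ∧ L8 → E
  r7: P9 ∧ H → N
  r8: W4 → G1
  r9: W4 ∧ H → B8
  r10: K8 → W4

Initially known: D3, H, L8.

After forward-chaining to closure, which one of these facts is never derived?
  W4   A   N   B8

[1] r2 [D3 → Q]; r4 [L8 → K8]. ⇒ new: Q, K8.
[2] r6 [K8 ∧ L8 → E]; r10 [K8 → W4]. ⇒ new: E, W4.
[3] r8 [W4 → G1]; r9 [W4 ∧ H → B8]. ⇒ new: G1, B8.
[4] r1 [B8 ∧ H → A]; r3 [B8 ∧ D3 → R7]. ⇒ new: A, R7.
Derived: A (round 4), B8 (round 3), W4 (round 2). N never appears in any round.

N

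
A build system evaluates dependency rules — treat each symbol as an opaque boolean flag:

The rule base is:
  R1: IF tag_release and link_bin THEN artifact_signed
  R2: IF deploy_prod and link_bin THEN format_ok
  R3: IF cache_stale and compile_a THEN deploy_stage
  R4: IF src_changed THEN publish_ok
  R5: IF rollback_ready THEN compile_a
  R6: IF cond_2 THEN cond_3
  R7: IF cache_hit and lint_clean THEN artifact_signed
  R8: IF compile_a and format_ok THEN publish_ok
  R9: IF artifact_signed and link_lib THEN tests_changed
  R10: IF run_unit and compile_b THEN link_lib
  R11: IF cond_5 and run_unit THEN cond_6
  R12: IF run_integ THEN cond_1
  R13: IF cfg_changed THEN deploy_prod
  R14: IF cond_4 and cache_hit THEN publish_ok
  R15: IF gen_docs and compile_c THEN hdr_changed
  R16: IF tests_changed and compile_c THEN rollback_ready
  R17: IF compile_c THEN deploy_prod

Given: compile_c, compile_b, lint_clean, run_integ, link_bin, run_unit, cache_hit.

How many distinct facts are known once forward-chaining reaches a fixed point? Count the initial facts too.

16

Round 1 — R7, R10, R12, R17, derive artifact_signed, link_lib, cond_1, deploy_prod.
Round 2 — R2, R9, derive format_ok, tests_changed.
Round 3 — R16, derive rollback_ready.
Round 4 — R5, derive compile_a.
Round 5 — R8, derive publish_ok.
Closure: {artifact_signed, cache_hit, compile_a, compile_b, compile_c, cond_1, deploy_prod, format_ok, link_bin, link_lib, lint_clean, publish_ok, rollback_ready, run_integ, run_unit, tests_changed} — 16 facts.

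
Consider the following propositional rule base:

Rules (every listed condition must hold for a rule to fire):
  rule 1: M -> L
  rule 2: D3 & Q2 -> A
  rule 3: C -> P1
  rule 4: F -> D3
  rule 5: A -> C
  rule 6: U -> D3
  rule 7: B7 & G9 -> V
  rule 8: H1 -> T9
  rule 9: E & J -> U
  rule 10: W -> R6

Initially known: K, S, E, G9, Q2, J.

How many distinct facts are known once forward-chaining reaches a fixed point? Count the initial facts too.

Round 1 — rule 9, derive U.
Round 2 — rule 6, derive D3.
Round 3 — rule 2, derive A.
Round 4 — rule 5, derive C.
Round 5 — rule 3, derive P1.
Closure: {A, C, D3, E, G9, J, K, P1, Q2, S, U} — 11 facts.

11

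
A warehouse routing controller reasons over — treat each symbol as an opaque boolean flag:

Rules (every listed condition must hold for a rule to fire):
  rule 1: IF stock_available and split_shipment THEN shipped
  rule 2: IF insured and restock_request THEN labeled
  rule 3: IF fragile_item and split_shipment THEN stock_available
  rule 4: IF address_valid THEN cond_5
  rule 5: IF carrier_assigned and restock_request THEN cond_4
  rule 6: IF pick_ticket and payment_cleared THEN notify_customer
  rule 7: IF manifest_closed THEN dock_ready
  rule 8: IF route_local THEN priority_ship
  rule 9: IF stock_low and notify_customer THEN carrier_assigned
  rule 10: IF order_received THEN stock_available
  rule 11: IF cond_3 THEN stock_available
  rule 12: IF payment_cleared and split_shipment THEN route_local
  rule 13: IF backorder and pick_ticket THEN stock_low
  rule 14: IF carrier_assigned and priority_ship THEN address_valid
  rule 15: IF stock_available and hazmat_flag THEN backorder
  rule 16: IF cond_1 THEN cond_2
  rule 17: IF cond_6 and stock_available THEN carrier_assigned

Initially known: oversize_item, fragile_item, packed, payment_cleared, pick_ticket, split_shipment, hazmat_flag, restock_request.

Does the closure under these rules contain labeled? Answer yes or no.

Round 1 — rule 3, rule 6, rule 12, derive stock_available, notify_customer, route_local.
Round 2 — rule 1, rule 8, rule 15, derive shipped, priority_ship, backorder.
Round 3 — rule 13, derive stock_low.
Round 4 — rule 9, derive carrier_assigned.
Round 5 — rule 5, rule 14, derive cond_4, address_valid.
Round 6 — rule 4, derive cond_5.
Fixed point reached. labeled is concluded only by rule 2; rule 2 needs insured (never derived).

no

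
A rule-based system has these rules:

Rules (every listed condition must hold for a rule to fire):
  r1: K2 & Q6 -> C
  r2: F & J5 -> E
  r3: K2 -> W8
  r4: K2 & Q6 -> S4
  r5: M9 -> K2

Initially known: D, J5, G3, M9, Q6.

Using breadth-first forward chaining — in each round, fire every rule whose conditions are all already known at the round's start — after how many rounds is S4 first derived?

[1] r5 [M9 -> K2]. ⇒ new: K2.
[2] r1 [K2 & Q6 -> C]; r3 [K2 -> W8]; r4 [K2 & Q6 -> S4]. ⇒ new: C, W8, S4.
S4 first appears in round 2.

2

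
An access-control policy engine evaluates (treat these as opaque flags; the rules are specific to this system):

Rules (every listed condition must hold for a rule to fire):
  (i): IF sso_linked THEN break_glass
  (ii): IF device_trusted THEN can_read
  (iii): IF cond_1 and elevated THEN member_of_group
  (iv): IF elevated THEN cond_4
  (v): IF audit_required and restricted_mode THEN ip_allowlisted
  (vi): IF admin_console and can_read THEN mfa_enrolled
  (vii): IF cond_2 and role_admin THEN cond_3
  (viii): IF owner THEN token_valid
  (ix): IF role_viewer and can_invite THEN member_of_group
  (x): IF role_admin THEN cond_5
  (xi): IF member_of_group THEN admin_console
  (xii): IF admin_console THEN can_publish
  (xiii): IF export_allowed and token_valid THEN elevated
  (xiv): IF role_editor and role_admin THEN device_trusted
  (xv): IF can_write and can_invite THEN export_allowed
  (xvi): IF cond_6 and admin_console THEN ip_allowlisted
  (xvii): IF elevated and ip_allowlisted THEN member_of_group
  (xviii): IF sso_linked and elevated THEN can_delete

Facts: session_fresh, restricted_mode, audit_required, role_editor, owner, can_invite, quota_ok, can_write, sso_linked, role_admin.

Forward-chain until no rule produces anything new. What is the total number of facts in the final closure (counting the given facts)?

Round 1 — (i), (v), (viii), (x), (xiv), (xv), derive break_glass, ip_allowlisted, token_valid, cond_5, device_trusted, export_allowed.
Round 2 — (ii), (xiii), derive can_read, elevated.
Round 3 — (iv), (xvii), (xviii), derive cond_4, member_of_group, can_delete.
Round 4 — (xi), derive admin_console.
Round 5 — (vi), (xii), derive mfa_enrolled, can_publish.
Closure: {admin_console, audit_required, break_glass, can_delete, can_invite, can_publish, can_read, can_write, cond_4, cond_5, device_trusted, elevated, export_allowed, ip_allowlisted, member_of_group, mfa_enrolled, owner, quota_ok, restricted_mode, role_admin, role_editor, session_fresh, sso_linked, token_valid} — 24 facts.

24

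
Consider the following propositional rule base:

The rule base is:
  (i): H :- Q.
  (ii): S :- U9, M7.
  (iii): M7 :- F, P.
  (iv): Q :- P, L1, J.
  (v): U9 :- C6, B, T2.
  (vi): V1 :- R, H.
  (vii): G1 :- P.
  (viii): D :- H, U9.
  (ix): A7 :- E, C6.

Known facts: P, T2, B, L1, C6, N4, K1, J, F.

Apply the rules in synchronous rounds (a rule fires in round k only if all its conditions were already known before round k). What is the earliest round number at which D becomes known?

Round 1: (iii) [M7 :- F, P.]; (iv) [Q :- P, L1, J.]; (v) [U9 :- C6, B, T2.]; (vii) [G1 :- P.]. New: M7, Q, U9, G1.
Round 2: (i) [H :- Q.]; (ii) [S :- U9, M7.]. New: H, S.
Round 3: (viii) [D :- H, U9.]. New: D.
D first appears in round 3.

3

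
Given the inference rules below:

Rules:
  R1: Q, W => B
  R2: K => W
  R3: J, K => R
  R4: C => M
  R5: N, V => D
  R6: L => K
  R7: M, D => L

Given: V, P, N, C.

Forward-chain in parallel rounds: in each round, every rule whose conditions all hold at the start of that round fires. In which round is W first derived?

Round 1: R4 [C => M]; R5 [N, V => D]. New: M, D.
Round 2: R7 [M, D => L]. New: L.
Round 3: R6 [L => K]. New: K.
Round 4: R2 [K => W]. New: W.
W first appears in round 4.

4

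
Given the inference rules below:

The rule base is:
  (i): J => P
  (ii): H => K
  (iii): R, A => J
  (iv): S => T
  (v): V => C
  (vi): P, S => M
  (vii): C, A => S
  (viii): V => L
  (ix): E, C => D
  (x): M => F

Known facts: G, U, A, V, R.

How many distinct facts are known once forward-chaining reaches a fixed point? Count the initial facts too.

13

Round 1: (iii) [R, A => J]; (v) [V => C]; (viii) [V => L]. Adds J, C, L.
Round 2: (i) [J => P]; (vii) [C, A => S]. Adds P, S.
Round 3: (iv) [S => T]; (vi) [P, S => M]. Adds T, M.
Round 4: (x) [M => F]. Adds F.
Closure: {A, C, F, G, J, L, M, P, R, S, T, U, V} — 13 facts.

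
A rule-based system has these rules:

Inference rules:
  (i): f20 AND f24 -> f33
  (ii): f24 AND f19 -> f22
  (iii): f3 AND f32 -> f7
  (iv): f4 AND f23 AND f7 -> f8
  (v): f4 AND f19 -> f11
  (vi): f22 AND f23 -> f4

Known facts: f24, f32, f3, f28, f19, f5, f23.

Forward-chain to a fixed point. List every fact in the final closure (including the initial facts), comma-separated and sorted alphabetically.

Round 1: (ii) [f24 AND f19 -> f22]; (iii) [f3 AND f32 -> f7]. Adds f22, f7.
Round 2: (vi) [f22 AND f23 -> f4]. Adds f4.
Round 3: (iv) [f4 AND f23 AND f7 -> f8]; (v) [f4 AND f19 -> f11]. Adds f8, f11.

f11, f19, f22, f23, f24, f28, f3, f32, f4, f5, f7, f8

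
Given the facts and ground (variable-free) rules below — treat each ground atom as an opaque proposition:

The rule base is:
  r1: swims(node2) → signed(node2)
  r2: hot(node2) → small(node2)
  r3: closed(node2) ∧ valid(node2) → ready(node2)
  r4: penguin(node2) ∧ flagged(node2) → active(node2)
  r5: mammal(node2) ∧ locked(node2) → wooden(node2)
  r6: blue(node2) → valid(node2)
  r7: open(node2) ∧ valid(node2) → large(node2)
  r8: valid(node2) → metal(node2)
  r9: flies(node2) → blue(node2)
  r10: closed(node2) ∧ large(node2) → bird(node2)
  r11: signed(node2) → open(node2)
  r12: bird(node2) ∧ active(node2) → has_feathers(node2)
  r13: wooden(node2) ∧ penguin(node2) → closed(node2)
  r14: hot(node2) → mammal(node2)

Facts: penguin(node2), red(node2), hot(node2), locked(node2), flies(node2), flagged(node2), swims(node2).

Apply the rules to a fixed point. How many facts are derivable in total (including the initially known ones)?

Round 1: r1 [swims(node2) → signed(node2)]; r2 [hot(node2) → small(node2)]; r4 [penguin(node2) ∧ flagged(node2) → active(node2)]; r9 [flies(node2) → blue(node2)]; r14 [hot(node2) → mammal(node2)]. Adds signed(node2), small(node2), active(node2), blue(node2), mammal(node2).
Round 2: r5 [mammal(node2) ∧ locked(node2) → wooden(node2)]; r6 [blue(node2) → valid(node2)]; r11 [signed(node2) → open(node2)]. Adds wooden(node2), valid(node2), open(node2).
Round 3: r7 [open(node2) ∧ valid(node2) → large(node2)]; r8 [valid(node2) → metal(node2)]; r13 [wooden(node2) ∧ penguin(node2) → closed(node2)]. Adds large(node2), metal(node2), closed(node2).
Round 4: r3 [closed(node2) ∧ valid(node2) → ready(node2)]; r10 [closed(node2) ∧ large(node2) → bird(node2)]. Adds ready(node2), bird(node2).
Round 5: r12 [bird(node2) ∧ active(node2) → has_feathers(node2)]. Adds has_feathers(node2).
Closure: {active(node2), bird(node2), blue(node2), closed(node2), flagged(node2), flies(node2), has_feathers(node2), hot(node2), large(node2), locked(node2), mammal(node2), metal(node2), open(node2), penguin(node2), ready(node2), red(node2), signed(node2), small(node2), swims(node2), valid(node2), wooden(node2)} — 21 facts.

21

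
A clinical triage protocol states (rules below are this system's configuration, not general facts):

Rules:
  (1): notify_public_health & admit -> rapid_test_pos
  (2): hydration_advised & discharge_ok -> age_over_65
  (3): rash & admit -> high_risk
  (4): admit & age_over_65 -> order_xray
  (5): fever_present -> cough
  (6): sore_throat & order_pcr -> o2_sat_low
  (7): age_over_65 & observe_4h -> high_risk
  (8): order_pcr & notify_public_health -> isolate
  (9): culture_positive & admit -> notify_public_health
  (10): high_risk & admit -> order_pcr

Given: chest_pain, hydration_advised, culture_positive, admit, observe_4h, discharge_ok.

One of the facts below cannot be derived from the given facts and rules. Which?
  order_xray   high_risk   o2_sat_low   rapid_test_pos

Round 1 — (2), (9), derive age_over_65, notify_public_health.
Round 2 — (1), (4), (7), derive rapid_test_pos, order_xray, high_risk.
Round 3 — (10), derive order_pcr.
Round 4 — (8), derive isolate.
Derived: order_xray (round 2), high_risk (round 2), rapid_test_pos (round 2). o2_sat_low never appears in any round.

o2_sat_low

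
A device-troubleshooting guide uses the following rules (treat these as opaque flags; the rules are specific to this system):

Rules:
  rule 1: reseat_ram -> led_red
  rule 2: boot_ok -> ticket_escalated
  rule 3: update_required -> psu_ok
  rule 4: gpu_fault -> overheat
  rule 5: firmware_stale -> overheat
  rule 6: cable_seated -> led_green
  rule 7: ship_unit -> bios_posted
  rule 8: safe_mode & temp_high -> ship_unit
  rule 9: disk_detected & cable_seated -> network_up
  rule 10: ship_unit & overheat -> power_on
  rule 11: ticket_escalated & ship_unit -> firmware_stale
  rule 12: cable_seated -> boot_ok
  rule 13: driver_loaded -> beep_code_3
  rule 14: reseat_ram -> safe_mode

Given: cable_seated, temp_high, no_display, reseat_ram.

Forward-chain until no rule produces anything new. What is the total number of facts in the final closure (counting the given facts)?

Round 1 — rule 1, rule 6, rule 12, rule 14, derive led_red, led_green, boot_ok, safe_mode.
Round 2 — rule 2, rule 8, derive ticket_escalated, ship_unit.
Round 3 — rule 7, rule 11, derive bios_posted, firmware_stale.
Round 4 — rule 5, derive overheat.
Round 5 — rule 10, derive power_on.
Closure: {bios_posted, boot_ok, cable_seated, firmware_stale, led_green, led_red, no_display, overheat, power_on, reseat_ram, safe_mode, ship_unit, temp_high, ticket_escalated} — 14 facts.

14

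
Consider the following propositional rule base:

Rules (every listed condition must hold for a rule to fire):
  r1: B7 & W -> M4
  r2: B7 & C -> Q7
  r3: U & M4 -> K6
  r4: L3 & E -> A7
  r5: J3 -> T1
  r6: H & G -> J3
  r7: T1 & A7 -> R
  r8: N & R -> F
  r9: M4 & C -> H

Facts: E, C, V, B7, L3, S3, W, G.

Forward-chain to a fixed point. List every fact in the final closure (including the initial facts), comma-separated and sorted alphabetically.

Round 1: r1 [B7 & W -> M4]; r2 [B7 & C -> Q7]; r4 [L3 & E -> A7]. New: M4, Q7, A7.
Round 2: r9 [M4 & C -> H]. New: H.
Round 3: r6 [H & G -> J3]. New: J3.
Round 4: r5 [J3 -> T1]. New: T1.
Round 5: r7 [T1 & A7 -> R]. New: R.

A7, B7, C, E, G, H, J3, L3, M4, Q7, R, S3, T1, V, W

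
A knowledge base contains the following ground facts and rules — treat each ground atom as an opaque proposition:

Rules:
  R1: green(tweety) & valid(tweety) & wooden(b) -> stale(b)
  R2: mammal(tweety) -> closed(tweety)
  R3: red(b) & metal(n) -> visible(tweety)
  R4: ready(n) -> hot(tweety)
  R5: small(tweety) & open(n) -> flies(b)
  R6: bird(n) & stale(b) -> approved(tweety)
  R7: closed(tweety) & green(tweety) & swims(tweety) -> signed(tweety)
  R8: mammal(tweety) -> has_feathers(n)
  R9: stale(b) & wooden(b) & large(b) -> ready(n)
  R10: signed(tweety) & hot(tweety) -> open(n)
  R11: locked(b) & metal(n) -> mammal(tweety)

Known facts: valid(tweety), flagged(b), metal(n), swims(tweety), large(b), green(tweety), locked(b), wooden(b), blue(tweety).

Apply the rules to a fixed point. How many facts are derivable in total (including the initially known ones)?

17

Round 1: R1 [green(tweety) & valid(tweety) & wooden(b) -> stale(b)]; R11 [locked(b) & metal(n) -> mammal(tweety)]. New: stale(b), mammal(tweety).
Round 2: R2 [mammal(tweety) -> closed(tweety)]; R8 [mammal(tweety) -> has_feathers(n)]; R9 [stale(b) & wooden(b) & large(b) -> ready(n)]. New: closed(tweety), has_feathers(n), ready(n).
Round 3: R4 [ready(n) -> hot(tweety)]; R7 [closed(tweety) & green(tweety) & swims(tweety) -> signed(tweety)]. New: hot(tweety), signed(tweety).
Round 4: R10 [signed(tweety) & hot(tweety) -> open(n)]. New: open(n).
Closure: {blue(tweety), closed(tweety), flagged(b), green(tweety), has_feathers(n), hot(tweety), large(b), locked(b), mammal(tweety), metal(n), open(n), ready(n), signed(tweety), stale(b), swims(tweety), valid(tweety), wooden(b)} — 17 facts.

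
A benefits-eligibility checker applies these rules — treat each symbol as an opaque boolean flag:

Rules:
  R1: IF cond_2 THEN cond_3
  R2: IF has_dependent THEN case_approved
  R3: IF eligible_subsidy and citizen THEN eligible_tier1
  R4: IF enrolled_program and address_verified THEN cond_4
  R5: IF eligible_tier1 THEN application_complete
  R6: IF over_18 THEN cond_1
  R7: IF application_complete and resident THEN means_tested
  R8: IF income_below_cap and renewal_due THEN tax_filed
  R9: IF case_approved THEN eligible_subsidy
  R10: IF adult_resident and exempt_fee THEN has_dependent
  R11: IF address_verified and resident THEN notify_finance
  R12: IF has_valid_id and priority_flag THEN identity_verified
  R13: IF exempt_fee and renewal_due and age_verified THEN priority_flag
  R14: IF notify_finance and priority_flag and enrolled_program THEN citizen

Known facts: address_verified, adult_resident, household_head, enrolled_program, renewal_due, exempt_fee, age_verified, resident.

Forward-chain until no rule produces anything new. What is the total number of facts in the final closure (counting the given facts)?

18

Round 1 fires R4, R10, R11, R13, giving cond_4, has_dependent, notify_finance, priority_flag.
Round 2 fires R2, R14, giving case_approved, citizen.
Round 3 fires R9, giving eligible_subsidy.
Round 4 fires R3, giving eligible_tier1.
Round 5 fires R5, giving application_complete.
Round 6 fires R7, giving means_tested.
Closure: {address_verified, adult_resident, age_verified, application_complete, case_approved, citizen, cond_4, eligible_subsidy, eligible_tier1, enrolled_program, exempt_fee, has_dependent, household_head, means_tested, notify_finance, priority_flag, renewal_due, resident} — 18 facts.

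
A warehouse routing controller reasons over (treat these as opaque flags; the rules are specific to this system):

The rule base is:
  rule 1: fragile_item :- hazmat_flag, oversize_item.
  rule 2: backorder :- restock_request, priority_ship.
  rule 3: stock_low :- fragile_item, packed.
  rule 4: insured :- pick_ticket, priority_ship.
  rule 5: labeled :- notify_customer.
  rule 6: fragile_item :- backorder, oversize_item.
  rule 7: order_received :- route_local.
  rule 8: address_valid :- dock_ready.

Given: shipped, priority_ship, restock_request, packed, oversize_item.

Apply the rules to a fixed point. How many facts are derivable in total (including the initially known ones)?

8

[1] rule 2 [backorder :- restock_request, priority_ship.]. ⇒ new: backorder.
[2] rule 6 [fragile_item :- backorder, oversize_item.]. ⇒ new: fragile_item.
[3] rule 3 [stock_low :- fragile_item, packed.]. ⇒ new: stock_low.
Closure: {backorder, fragile_item, oversize_item, packed, priority_ship, restock_request, shipped, stock_low} — 8 facts.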